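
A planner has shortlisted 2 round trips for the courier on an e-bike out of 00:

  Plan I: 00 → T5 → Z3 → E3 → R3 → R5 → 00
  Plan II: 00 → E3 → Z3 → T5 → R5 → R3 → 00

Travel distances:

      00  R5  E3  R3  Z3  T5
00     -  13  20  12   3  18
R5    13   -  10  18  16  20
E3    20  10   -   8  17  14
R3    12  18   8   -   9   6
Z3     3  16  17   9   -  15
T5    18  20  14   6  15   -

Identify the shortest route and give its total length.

Plan I: 18 + 15 + 17 + 8 + 18 + 13 = 89
Plan II: 20 + 17 + 15 + 20 + 18 + 12 = 102

Shortest is Plan I, total 89.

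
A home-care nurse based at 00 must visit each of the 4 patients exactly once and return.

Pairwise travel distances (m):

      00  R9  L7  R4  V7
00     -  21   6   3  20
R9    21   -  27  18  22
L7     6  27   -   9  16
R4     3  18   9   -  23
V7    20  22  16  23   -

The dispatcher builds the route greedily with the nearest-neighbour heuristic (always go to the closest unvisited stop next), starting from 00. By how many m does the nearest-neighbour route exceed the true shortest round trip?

The nearest-neighbour route is 6 m longer than optimal.

00: R4=3, L7=6, V7=20, R9=21 ⇒ R4
R4: L7=9, R9=18, V7=23 ⇒ L7
L7: V7=16, R9=27 ⇒ V7
V7: R9=22 ⇒ R9
NN route 00 → R4 → L7 → V7 → R9 → 00 costs 71.
Optimal: 00 → L7 → V7 → R9 → R4 → 00 costs 65 (by enumerating all 12 distinct tours).
Excess = 71 − 65 = 6.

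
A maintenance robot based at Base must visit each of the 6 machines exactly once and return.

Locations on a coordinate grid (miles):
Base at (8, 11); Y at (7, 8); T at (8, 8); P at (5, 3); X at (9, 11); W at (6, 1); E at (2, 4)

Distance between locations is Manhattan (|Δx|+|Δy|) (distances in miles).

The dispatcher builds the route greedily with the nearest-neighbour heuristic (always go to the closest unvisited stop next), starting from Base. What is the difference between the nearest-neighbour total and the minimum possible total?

From Base: X=1, T=3, Y=4, P=11, W=12, E=13 → choose X (1).
From X: T=4, Y=5, P=12, W=13, E=14 → choose T (4).
From T: Y=1, P=8, W=9, E=10 → choose Y (1).
From Y: P=7, W=8, E=9 → choose P (7).
From P: W=3, E=4 → choose W (3).
From W: E=7 → choose E (7).
NN route Base → X → T → Y → P → W → E → Base costs 36.
Optimal: Base → Y → W → P → E → T → X → Base costs 34 (by enumerating all 360 distinct tours).
Excess = 36 − 34 = 2.

The nearest-neighbour route is 2 miles longer than optimal.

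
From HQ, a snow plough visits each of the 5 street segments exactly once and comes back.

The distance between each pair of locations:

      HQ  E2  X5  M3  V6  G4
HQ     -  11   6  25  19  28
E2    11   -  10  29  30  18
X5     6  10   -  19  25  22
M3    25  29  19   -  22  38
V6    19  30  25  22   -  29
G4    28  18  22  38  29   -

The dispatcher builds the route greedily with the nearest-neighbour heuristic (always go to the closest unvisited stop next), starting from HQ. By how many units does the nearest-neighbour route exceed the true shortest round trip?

HQ: X5=6, E2=11, V6=19, M3=25, G4=28 ⇒ X5
X5: E2=10, M3=19, G4=22, V6=25 ⇒ E2
E2: G4=18, M3=29, V6=30 ⇒ G4
G4: V6=29, M3=38 ⇒ V6
V6: M3=22 ⇒ M3
NN route HQ → X5 → E2 → G4 → V6 → M3 → HQ costs 110.
Optimal: HQ → E2 → G4 → V6 → M3 → X5 → HQ costs 105 (by enumerating all 60 distinct tours).
Excess = 110 − 105 = 5.

Excess over optimum: 5.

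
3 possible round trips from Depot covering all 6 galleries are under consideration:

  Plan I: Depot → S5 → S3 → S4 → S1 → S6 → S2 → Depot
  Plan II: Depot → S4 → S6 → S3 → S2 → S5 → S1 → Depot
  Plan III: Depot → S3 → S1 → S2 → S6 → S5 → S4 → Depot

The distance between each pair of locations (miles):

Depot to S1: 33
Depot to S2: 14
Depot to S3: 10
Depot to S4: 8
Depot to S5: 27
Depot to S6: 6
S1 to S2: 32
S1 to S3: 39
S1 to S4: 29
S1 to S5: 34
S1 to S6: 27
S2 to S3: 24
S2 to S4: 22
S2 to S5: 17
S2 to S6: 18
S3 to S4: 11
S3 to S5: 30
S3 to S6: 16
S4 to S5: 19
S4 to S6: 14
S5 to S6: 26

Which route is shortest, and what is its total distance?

Plan I: 27 + 30 + 11 + 29 + 27 + 18 + 14 = 156
Plan II: 8 + 14 + 16 + 24 + 17 + 34 + 33 = 146
Plan III: 10 + 39 + 32 + 18 + 26 + 19 + 8 = 152

146 miles — Plan II is the shortest.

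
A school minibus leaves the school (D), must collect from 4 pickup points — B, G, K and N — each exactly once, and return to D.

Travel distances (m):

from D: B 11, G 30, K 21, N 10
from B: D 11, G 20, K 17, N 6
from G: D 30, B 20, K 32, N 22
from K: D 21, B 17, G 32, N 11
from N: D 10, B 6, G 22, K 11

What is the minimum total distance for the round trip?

D → B → G → K → N → D: 11+20+32+11+10 = 84
D → B → G → N → K → D: 11+20+22+11+21 = 85
D → B → K → G → N → D: 11+17+32+22+10 = 92
D → B → K → N → G → D: 11+17+11+22+30 = 91
D → B → N → G → K → D: 11+6+22+32+21 = 92
D → B → N → K → G → D: 11+6+11+32+30 = 90
D → G → B → K → N → D: 30+20+17+11+10 = 88
D → G → B → N → K → D: 30+20+6+11+21 = 88
D → G → K → B → N → D: 30+32+17+6+10 = 95
D → G → N → B → K → D: 30+22+6+17+21 = 96
D → K → B → G → N → D: 21+17+20+22+10 = 90
D → K → G → B → N → D: 21+32+20+6+10 = 89
The minimum is 84.
One optimal route: D → B → G → K → N → D (or its reverse).

Shortest round trip = 84 m.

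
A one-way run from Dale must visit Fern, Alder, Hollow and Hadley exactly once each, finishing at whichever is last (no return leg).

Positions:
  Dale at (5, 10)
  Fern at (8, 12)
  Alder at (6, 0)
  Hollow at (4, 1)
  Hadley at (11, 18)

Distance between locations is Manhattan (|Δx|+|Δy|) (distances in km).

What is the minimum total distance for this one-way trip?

Shortest open route: 36 km.

There are 4! = 24 possible orderings.
Dale → Fern → Alder → Hollow → Hadley: 5+14+3+24 = 46
Dale → Fern → Alder → Hadley → Hollow: 5+14+23+24 = 66
Dale → Fern → Hollow → Alder → Hadley: 5+15+3+23 = 46
Dale → Fern → Hollow → Hadley → Alder: 5+15+24+23 = 67
Dale → Fern → Hadley → Alder → Hollow: 5+9+23+3 = 40
Dale → Fern → Hadley → Hollow → Alder: 5+9+24+3 = 41
Dale → Alder → Fern → Hollow → Hadley: 11+14+15+24 = 64
Dale → Alder → Fern → Hadley → Hollow: 11+14+9+24 = 58
Dale → Alder → Hollow → Fern → Hadley: 11+3+15+9 = 38
Dale → Alder → Hollow → Hadley → Fern: 11+3+24+9 = 47
Dale → Alder → Hadley → Fern → Hollow: 11+23+9+15 = 58
Dale → Alder → Hadley → Hollow → Fern: 11+23+24+15 = 73
Dale → Hollow → Fern → Alder → Hadley: 10+15+14+23 = 62
Dale → Hollow → Fern → Hadley → Alder: 10+15+9+23 = 57
… (10 more)
Dale → Hollow → Alder → Fern → Hadley: 10+3+14+9 = 36  ← best
The minimum is 36.
One shortest path: Dale → Hollow → Alder → Fern → Hadley.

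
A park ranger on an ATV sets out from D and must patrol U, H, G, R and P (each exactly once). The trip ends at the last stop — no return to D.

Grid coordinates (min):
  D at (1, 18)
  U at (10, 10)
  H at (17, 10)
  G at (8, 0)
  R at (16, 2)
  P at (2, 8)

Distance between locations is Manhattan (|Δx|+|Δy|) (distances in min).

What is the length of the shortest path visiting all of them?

There are 5! = 120 possible orderings.
D - U - H - G - R - P: 17+7+19+10+20 = 73
D - U - H - G - P - R: 17+7+19+14+20 = 77
D - U - H - R - G - P: 17+7+9+10+14 = 57
D - U - H - R - P - G: 17+7+9+20+14 = 67
D - U - H - P - G - R: 17+7+17+14+10 = 65
D - U - H - P - R - G: 17+7+17+20+10 = 71
D - U - G - H - R - P: 17+12+19+9+20 = 77
D - U - G - H - P - R: 17+12+19+17+20 = 85
D - U - G - R - H - P: 17+12+10+9+17 = 65
D - U - G - R - P - H: 17+12+10+20+17 = 76
D - U - G - P - H - R: 17+12+14+17+9 = 69
D - U - G - P - R - H: 17+12+14+20+9 = 72
D - U - R - H - G - P: 17+14+9+19+14 = 73
D - U - R - H - P - G: 17+14+9+17+14 = 71
… (106 more)
D - P - U - H - R - G: 11+10+7+9+10 = 47  ← best
The minimum is 47.
One shortest path: D → P → U → H → R → G.

Shortest open route: 47 min.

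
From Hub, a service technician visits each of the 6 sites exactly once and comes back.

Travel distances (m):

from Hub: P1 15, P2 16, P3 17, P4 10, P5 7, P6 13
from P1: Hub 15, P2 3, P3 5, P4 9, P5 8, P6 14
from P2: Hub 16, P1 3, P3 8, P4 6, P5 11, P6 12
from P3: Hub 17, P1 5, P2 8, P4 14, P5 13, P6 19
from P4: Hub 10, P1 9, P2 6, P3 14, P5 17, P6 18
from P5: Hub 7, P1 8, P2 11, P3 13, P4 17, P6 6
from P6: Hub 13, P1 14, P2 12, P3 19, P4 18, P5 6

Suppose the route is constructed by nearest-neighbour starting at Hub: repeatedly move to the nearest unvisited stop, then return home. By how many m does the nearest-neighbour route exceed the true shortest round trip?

1 m longer than the optimal tour.

From Hub: P5=7, P4=10, P6=13, P1=15, P2=16, P3=17 → choose P5 (7).
From P5: P6=6, P1=8, P2=11, P3=13, P4=17 → choose P6 (6).
From P6: P2=12, P1=14, P4=18, P3=19 → choose P2 (12).
From P2: P1=3, P4=6, P3=8 → choose P1 (3).
From P1: P3=5, P4=9 → choose P3 (5).
From P3: P4=14 → choose P4 (14).
NN route Hub → P5 → P6 → P2 → P1 → P3 → P4 → Hub costs 57.
Optimal: Hub → P4 → P2 → P1 → P3 → P5 → P6 → Hub costs 56 (by enumerating all 360 distinct tours).
Excess = 57 − 56 = 1.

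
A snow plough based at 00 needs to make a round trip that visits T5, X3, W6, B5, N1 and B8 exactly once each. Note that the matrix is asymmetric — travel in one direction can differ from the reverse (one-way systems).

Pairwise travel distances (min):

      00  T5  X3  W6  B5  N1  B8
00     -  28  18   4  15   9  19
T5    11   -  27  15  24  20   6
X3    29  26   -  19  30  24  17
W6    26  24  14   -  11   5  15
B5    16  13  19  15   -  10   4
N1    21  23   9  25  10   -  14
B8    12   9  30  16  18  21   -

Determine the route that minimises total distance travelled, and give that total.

71 min — the shortest possible round trip.

00-T5-X3-W6-B5-N1-B8-00: 28+27+19+11+10+14+12 = 121
00-T5-X3-W6-B5-B8-N1-00: 28+27+19+11+4+21+21 = 131
00-T5-X3-W6-N1-B5-B8-00: 28+27+19+5+10+4+12 = 105
00-T5-X3-W6-N1-B8-B5-00: 28+27+19+5+14+18+16 = 127
00-T5-X3-W6-B8-B5-N1-00: 28+27+19+15+18+10+21 = 138
00-T5-X3-W6-B8-N1-B5-00: 28+27+19+15+21+10+16 = 136
00-T5-X3-B5-W6-N1-B8-00: 28+27+30+15+5+14+12 = 131
00-T5-X3-B5-W6-B8-N1-00: 28+27+30+15+15+21+21 = 157
… (712 more)
00-W6-B5-N1-X3-B8-T5-00: 4+11+10+9+17+9+11 = 71  ← best
The minimum is 71.
One optimal route: 00 → W6 → B5 → N1 → X3 → B8 → T5 → 00.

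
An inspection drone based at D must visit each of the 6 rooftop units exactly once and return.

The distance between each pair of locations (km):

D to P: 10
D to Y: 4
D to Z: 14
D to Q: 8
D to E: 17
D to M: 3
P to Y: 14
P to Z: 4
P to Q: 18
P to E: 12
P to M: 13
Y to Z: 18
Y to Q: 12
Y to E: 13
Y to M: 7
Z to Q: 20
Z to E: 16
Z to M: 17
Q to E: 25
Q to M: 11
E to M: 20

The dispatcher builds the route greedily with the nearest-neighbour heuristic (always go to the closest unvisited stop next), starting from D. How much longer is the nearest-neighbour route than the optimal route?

The nearest-neighbour route is 10 km longer than optimal.

From D: M=3, Y=4, Q=8, P=10, Z=14, E=17 → choose M (3).
From M: Y=7, Q=11, P=13, Z=17, E=20 → choose Y (7).
From Y: Q=12, E=13, P=14, Z=18 → choose Q (12).
From Q: P=18, Z=20, E=25 → choose P (18).
From P: Z=4, E=12 → choose Z (4).
From Z: E=16 → choose E (16).
NN route D → M → Y → Q → P → Z → E → D costs 77.
Optimal: D → Y → E → P → Z → Q → M → D costs 67 (by enumerating all 360 distinct tours).
Excess = 77 − 67 = 10.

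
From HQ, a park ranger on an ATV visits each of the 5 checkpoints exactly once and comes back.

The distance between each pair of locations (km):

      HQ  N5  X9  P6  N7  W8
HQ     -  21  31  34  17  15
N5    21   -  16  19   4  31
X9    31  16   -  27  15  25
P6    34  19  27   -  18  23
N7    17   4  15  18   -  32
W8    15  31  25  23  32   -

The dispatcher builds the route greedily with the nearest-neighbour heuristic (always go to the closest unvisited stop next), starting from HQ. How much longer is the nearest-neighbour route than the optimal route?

HQ: W8=15, N7=17, N5=21, X9=31, P6=34 ⇒ W8
W8: P6=23, X9=25, N5=31, N7=32 ⇒ P6
P6: N7=18, N5=19, X9=27 ⇒ N7
N7: N5=4, X9=15 ⇒ N5
N5: X9=16 ⇒ X9
NN route HQ → W8 → P6 → N7 → N5 → X9 → HQ costs 107.
Optimal: HQ → N7 → N5 → X9 → P6 → W8 → HQ costs 102 (by enumerating all 60 distinct tours).
Excess = 107 − 102 = 5.

5 km longer than the optimal tour.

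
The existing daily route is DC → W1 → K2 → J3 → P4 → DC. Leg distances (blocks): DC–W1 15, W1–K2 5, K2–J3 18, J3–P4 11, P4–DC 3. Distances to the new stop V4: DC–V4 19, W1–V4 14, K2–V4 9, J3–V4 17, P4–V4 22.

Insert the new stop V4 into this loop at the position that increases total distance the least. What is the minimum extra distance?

+8 blocks — insert V4 between K2 and J3.

Insertion cost between consecutive stops i–j is d(i,V4) + d(V4,j) − d(i,j):
  between DC and W1: 19 + 14 − 15 = 18
  between W1 and K2: 14 + 9 − 5 = 18
  between K2 and J3: 9 + 17 − 18 = 8
  between J3 and P4: 17 + 22 − 11 = 28
  between P4 and DC: 22 + 19 − 3 = 38
Cheapest insertion is between K2 and J3, adding 8.
New total = 52 + 8 = 60.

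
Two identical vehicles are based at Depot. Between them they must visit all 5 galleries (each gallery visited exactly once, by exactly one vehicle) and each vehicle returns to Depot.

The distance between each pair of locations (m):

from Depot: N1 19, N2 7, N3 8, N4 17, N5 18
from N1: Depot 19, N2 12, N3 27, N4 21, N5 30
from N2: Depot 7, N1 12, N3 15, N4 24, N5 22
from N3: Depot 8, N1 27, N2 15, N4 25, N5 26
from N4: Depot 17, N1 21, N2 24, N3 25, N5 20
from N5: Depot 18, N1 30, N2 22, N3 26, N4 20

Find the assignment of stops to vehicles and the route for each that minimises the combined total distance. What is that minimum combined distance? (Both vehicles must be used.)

Check every non-empty split of the stops between the two vehicles; for each half take its own optimal tour:
  {N1} + {N2, N3, N4, N5}: 38 + 82 = 120
  {N2} + {N1, N3, N4, N5}: 14 + 94 = 108
  {N1, N2} + {N3, N4, N5}: 38 + 71 = 109
  {N3} + {N1, N2, N4, N5}: 16 + 78 = 94
  {N1, N3} + {N2, N4, N5}: 54 + 66 = 120
  {N2, N3} + {N1, N4, N5}: 30 + 78 = 108
  … (15 splits in total)
Best: vehicle 1 Depot → N3 → Depot = 16; vehicle 2 Depot → N2 → N1 → N4 → N5 → Depot = 78; combined 94.

Minimum combined distance: 94 m.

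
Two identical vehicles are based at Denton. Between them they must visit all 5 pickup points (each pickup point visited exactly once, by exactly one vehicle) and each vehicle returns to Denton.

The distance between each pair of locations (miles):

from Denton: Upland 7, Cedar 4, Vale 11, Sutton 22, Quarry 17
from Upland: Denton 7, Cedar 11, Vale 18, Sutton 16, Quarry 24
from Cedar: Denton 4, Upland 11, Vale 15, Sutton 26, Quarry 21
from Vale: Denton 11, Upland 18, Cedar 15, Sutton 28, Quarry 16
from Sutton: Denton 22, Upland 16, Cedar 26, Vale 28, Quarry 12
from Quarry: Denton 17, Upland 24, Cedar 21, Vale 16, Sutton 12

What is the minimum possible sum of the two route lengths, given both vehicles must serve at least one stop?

Try each way of splitting the stops between the two vehicles (each non-empty) and, for each split, find the best tour for each vehicle:
  {Upland} + {Cedar, Vale, Sutton, Quarry}: 14 + 69 = 83
  {Cedar} + {Upland, Vale, Sutton, Quarry}: 8 + 62 = 70
  {Upland, Cedar} + {Vale, Sutton, Quarry}: 22 + 61 = 83
  {Vale} + {Upland, Cedar, Sutton, Quarry}: 22 + 60 = 82
  {Upland, Vale} + {Cedar, Sutton, Quarry}: 36 + 59 = 95
  {Cedar, Vale} + {Upland, Sutton, Quarry}: 30 + 52 = 82
  … (15 splits in total)
Best: vehicle 1 Denton → Cedar → Denton = 8; vehicle 2 Denton → Upland → Sutton → Quarry → Vale → Denton = 62; combined 70.

Minimum combined distance: 70 miles.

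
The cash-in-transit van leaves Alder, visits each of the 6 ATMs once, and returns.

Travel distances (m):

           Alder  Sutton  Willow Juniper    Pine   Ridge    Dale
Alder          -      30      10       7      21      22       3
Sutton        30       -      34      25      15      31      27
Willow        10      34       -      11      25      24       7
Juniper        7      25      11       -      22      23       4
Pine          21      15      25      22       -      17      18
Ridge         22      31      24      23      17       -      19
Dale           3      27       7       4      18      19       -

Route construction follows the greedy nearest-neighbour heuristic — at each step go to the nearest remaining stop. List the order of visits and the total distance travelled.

Nearest-neighbour total = 104 m; route Alder → Dale → Juniper → Willow → Ridge → Pine → Sutton → Alder.

At Alder the remaining stops are Dale 3, Juniper 7, Willow 10, Pine 21, Ridge 22, Sutton 30; go to Dale.
At Dale the remaining stops are Juniper 4, Willow 7, Pine 18, Ridge 19, Sutton 27; go to Juniper.
At Juniper the remaining stops are Willow 11, Pine 22, Ridge 23, Sutton 25; go to Willow.
At Willow the remaining stops are Ridge 24, Pine 25, Sutton 34; go to Ridge.
At Ridge the remaining stops are Pine 17, Sutton 31; go to Pine.
At Pine the remaining stops are Sutton 15; go to Sutton.
Return Sutton→Alder: 30.
Total = 3 + 4 + 11 + 24 + 17 + 15 + 30 = 104.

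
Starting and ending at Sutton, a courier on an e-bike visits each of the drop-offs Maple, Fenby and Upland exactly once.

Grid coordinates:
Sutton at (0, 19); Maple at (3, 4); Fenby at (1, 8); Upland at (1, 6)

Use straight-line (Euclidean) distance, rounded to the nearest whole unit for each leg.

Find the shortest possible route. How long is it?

Sutton → Maple → Fenby → Upland → Sutton: 15+4+2+13 = 34
Sutton → Maple → Upland → Fenby → Sutton: 15+3+2+11 = 31
Sutton → Fenby → Maple → Upland → Sutton: 11+4+3+13 = 31
The minimum is 31.
One optimal route: Sutton → Maple → Upland → Fenby → Sutton (or its reverse).

31 — the shortest possible round trip.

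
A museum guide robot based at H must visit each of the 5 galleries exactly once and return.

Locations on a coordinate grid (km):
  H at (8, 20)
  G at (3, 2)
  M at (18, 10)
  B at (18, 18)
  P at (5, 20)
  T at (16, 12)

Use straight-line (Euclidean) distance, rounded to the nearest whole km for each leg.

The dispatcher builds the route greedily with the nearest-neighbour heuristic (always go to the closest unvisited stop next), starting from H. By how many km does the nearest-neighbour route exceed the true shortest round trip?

H: P=3, B=10, T=11, M=14, G=19 ⇒ P
P: B=13, T=14, M=16, G=18 ⇒ B
B: T=6, M=8, G=22 ⇒ T
T: M=3, G=16 ⇒ M
M: G=17 ⇒ G
NN route H → P → B → T → M → G → H costs 61.
Optimal: H → B → T → M → G → P → H costs 57 (by enumerating all 60 distinct tours).
Excess = 61 − 57 = 4.

4 km longer than the optimal tour.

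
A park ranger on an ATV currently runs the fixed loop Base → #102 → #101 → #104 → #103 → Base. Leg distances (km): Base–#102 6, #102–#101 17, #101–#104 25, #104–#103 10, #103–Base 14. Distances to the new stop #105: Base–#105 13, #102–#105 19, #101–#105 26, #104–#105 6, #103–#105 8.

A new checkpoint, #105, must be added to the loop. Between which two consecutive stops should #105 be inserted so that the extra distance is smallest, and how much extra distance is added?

Insertion cost between consecutive stops i–j is d(i,#105) + d(#105,j) − d(i,j):
  between Base and #102: 13 + 19 − 6 = 26
  between #102 and #101: 19 + 26 − 17 = 28
  between #101 and #104: 26 + 6 − 25 = 7
  between #104 and #103: 6 + 8 − 10 = 4
  between #103 and Base: 8 + 13 − 14 = 7
Cheapest insertion is between #104 and #103, adding 4.
New total = 72 + 4 = 76.

Minimum extra distance: 4 km, inserting #105 between #104 and #103.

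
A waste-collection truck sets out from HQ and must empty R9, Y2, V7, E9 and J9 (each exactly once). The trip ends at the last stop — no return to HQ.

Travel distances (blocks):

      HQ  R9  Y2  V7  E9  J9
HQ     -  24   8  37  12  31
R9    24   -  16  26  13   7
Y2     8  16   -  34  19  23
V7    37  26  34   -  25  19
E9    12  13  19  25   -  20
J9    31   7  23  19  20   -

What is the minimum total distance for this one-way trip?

66 blocks — the minimum one-way total.

There are 5! = 120 possible orderings.
HQ→R9→Y2→V7→E9→J9: 24+16+34+25+20 = 119
HQ→R9→Y2→V7→J9→E9: 24+16+34+19+20 = 113
HQ→R9→Y2→E9→V7→J9: 24+16+19+25+19 = 103
HQ→R9→Y2→E9→J9→V7: 24+16+19+20+19 = 98
HQ→R9→Y2→J9→V7→E9: 24+16+23+19+25 = 107
HQ→R9→Y2→J9→E9→V7: 24+16+23+20+25 = 108
HQ→R9→V7→Y2→E9→J9: 24+26+34+19+20 = 123
HQ→R9→V7→Y2→J9→E9: 24+26+34+23+20 = 127
HQ→R9→V7→E9→Y2→J9: 24+26+25+19+23 = 117
HQ→R9→V7→E9→J9→Y2: 24+26+25+20+23 = 118
HQ→R9→V7→J9→Y2→E9: 24+26+19+23+19 = 111
HQ→R9→V7→J9→E9→Y2: 24+26+19+20+19 = 108
HQ→R9→E9→Y2→V7→J9: 24+13+19+34+19 = 109
HQ→R9→E9→Y2→J9→V7: 24+13+19+23+19 = 98
… (106 more)
HQ→Y2→E9→R9→J9→V7: 8+19+13+7+19 = 66  ← best
The minimum is 66.
One shortest path: HQ → Y2 → E9 → R9 → J9 → V7.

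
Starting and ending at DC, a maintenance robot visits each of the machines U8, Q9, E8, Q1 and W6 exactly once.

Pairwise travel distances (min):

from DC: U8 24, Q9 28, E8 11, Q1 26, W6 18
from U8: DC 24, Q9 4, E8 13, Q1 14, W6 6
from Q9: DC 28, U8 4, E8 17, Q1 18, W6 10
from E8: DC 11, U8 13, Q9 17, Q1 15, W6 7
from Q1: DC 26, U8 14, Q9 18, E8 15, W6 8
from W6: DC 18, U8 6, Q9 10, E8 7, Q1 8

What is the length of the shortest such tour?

Shortest round trip = 72 min.

With 5 stops there are 5!/2 = 60 distinct round trips (a route and its reverse cost the same).
DC-U8-Q9-E8-Q1-W6-DC: 24+4+17+15+8+18 = 86
DC-U8-Q9-E8-W6-Q1-DC: 24+4+17+7+8+26 = 86
DC-U8-Q9-Q1-E8-W6-DC: 24+4+18+15+7+18 = 86
DC-U8-Q9-Q1-W6-E8-DC: 24+4+18+8+7+11 = 72
DC-U8-Q9-W6-E8-Q1-DC: 24+4+10+7+15+26 = 86
DC-U8-Q9-W6-Q1-E8-DC: 24+4+10+8+15+11 = 72
DC-U8-E8-Q9-Q1-W6-DC: 24+13+17+18+8+18 = 98
DC-U8-E8-Q9-W6-Q1-DC: 24+13+17+10+8+26 = 98
DC-U8-E8-Q1-Q9-W6-DC: 24+13+15+18+10+18 = 98
DC-U8-E8-Q1-W6-Q9-DC: 24+13+15+8+10+28 = 98
DC-U8-E8-W6-Q9-Q1-DC: 24+13+7+10+18+26 = 98
DC-U8-E8-W6-Q1-Q9-DC: 24+13+7+8+18+28 = 98
DC-U8-Q1-Q9-E8-W6-DC: 24+14+18+17+7+18 = 98
DC-U8-Q1-Q9-W6-E8-DC: 24+14+18+10+7+11 = 84
… (46 more)
The minimum is 72.
One optimal route: DC → U8 → Q9 → Q1 → W6 → E8 → DC (or its reverse).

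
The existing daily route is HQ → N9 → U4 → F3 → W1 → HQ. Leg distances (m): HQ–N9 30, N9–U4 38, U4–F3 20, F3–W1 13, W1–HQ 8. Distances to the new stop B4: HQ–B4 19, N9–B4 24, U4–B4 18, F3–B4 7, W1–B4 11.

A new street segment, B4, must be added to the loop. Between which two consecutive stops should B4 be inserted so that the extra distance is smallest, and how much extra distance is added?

Minimum extra distance: 4 m, inserting B4 between N9 and U4.

Insertion cost between consecutive stops i–j is d(i,B4) + d(B4,j) − d(i,j):
  between HQ and N9: 19 + 24 − 30 = 13
  between N9 and U4: 24 + 18 − 38 = 4
  between U4 and F3: 18 + 7 − 20 = 5
  between F3 and W1: 7 + 11 − 13 = 5
  between W1 and HQ: 11 + 19 − 8 = 22
Cheapest insertion is between N9 and U4, adding 4.
New total = 109 + 4 = 113.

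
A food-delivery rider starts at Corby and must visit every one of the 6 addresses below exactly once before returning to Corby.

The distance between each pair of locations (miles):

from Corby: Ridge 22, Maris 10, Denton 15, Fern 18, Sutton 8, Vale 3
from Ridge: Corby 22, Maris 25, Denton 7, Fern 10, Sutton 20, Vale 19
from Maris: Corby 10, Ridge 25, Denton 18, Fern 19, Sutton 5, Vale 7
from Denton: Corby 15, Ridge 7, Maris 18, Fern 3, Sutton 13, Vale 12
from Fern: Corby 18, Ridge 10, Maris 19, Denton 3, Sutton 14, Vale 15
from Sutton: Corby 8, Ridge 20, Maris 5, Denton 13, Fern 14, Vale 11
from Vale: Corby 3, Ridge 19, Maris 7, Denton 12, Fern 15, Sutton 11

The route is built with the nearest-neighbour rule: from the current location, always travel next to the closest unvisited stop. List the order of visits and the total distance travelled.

63 miles along Corby → Vale → Maris → Sutton → Denton → Fern → Ridge → Corby.

Corby → [Vale:3 / Sutton:8 / Maris:10 / Denton:15 / Fern:18 / Ridge:22] → Vale (3)
Vale → [Maris:7 / Sutton:11 / Denton:12 / Fern:15 / Ridge:19] → Maris (7)
Maris → [Sutton:5 / Denton:18 / Fern:19 / Ridge:25] → Sutton (5)
Sutton → [Denton:13 / Fern:14 / Ridge:20] → Denton (13)
Denton → [Fern:3 / Ridge:7] → Fern (3)
Fern → [Ridge:10] → Ridge (10)
Return Ridge→Corby: 22.
Total = 3 + 7 + 5 + 13 + 3 + 10 + 22 = 63.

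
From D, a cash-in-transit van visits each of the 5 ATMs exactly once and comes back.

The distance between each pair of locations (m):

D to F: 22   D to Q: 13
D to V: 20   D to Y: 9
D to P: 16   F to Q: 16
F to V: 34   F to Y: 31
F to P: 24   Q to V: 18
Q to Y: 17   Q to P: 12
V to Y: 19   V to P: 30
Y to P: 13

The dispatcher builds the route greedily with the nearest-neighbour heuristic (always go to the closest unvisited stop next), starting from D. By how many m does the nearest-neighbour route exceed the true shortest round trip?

D: Y=9, Q=13, P=16, V=20, F=22 ⇒ Y
Y: P=13, Q=17, V=19, F=31 ⇒ P
P: Q=12, F=24, V=30 ⇒ Q
Q: F=16, V=18 ⇒ F
F: V=34 ⇒ V
NN route D → Y → P → Q → F → V → D costs 104.
Optimal: D → V → Q → F → P → Y → D costs 100 (by enumerating all 60 distinct tours).
Excess = 104 − 100 = 4.

The nearest-neighbour route is 4 m longer than optimal.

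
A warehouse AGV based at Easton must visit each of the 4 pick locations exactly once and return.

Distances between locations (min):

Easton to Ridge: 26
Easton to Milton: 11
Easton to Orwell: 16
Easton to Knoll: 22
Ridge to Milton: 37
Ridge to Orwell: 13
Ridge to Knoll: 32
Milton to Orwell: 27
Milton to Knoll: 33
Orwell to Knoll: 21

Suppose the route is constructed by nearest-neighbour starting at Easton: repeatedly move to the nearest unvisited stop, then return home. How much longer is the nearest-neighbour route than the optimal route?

Easton: Milton=11, Orwell=16, Knoll=22, Ridge=26 ⇒ Milton
Milton: Orwell=27, Knoll=33, Ridge=37 ⇒ Orwell
Orwell: Ridge=13, Knoll=21 ⇒ Ridge
Ridge: Knoll=32 ⇒ Knoll
NN route Easton → Milton → Orwell → Ridge → Knoll → Easton costs 105.
Optimal: Easton → Ridge → Orwell → Knoll → Milton → Easton costs 104 (by enumerating all 12 distinct tours).
Excess = 105 − 104 = 1.

Excess over optimum: 1 min.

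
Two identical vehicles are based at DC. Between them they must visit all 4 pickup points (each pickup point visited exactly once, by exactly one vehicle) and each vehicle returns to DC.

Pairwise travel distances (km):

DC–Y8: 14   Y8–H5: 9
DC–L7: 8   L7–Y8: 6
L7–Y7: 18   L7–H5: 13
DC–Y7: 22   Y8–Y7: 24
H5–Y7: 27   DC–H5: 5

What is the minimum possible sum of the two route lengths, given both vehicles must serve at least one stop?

Try each way of splitting the stops between the two vehicles (each non-empty) and, for each split, find the best tour for each vehicle:
  {L7} + {Y8, H5, Y7}: 16 + 60 = 76
  {Y8} + {L7, H5, Y7}: 28 + 58 = 86
  {L7, Y8} + {H5, Y7}: 28 + 54 = 82
  {H5} + {L7, Y8, Y7}: 10 + 60 = 70
  {L7, H5} + {Y8, Y7}: 26 + 60 = 86
  {Y8, H5} + {L7, Y7}: 28 + 48 = 76
  … (7 splits in total)
Best: vehicle 1 DC → H5 → DC = 10; vehicle 2 DC → L7 → Y8 → Y7 → DC = 60; combined 70.

70 km — the smallest possible combined total.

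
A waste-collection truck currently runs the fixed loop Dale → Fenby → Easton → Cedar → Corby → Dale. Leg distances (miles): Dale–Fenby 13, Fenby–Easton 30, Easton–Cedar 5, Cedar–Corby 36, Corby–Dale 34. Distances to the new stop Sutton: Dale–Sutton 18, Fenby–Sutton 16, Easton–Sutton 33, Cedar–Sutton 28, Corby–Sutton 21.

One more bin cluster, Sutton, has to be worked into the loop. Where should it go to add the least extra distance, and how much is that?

Insertion cost between consecutive stops i–j is d(i,Sutton) + d(Sutton,j) − d(i,j):
  between Dale and Fenby: 18 + 16 − 13 = 21
  between Fenby and Easton: 16 + 33 − 30 = 19
  between Easton and Cedar: 33 + 28 − 5 = 56
  between Cedar and Corby: 28 + 21 − 36 = 13
  between Corby and Dale: 21 + 18 − 34 = 5
Cheapest insertion is between Corby and Dale, adding 5.
New total = 118 + 5 = 123.

+5 miles — insert Sutton between Corby and Dale.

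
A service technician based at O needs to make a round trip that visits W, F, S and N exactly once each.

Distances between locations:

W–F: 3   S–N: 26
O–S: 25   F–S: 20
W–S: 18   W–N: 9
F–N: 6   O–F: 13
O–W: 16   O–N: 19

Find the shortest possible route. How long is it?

Shortest round trip = 71.

O→W→F→S→N→O: 16+3+20+26+19 = 84
O→W→F→N→S→O: 16+3+6+26+25 = 76
O→W→S→F→N→O: 16+18+20+6+19 = 79
O→W→S→N→F→O: 16+18+26+6+13 = 79
O→W→N→F→S→O: 16+9+6+20+25 = 76
O→W→N→S→F→O: 16+9+26+20+13 = 84
O→F→W→S→N→O: 13+3+18+26+19 = 79
O→F→W→N→S→O: 13+3+9+26+25 = 76
O→F→S→W→N→O: 13+20+18+9+19 = 79
O→F→N→W→S→O: 13+6+9+18+25 = 71
O→S→W→F→N→O: 25+18+3+6+19 = 71
O→S→F→W→N→O: 25+20+3+9+19 = 76
The minimum is 71.
One optimal route: O → F → N → W → S → O (or its reverse).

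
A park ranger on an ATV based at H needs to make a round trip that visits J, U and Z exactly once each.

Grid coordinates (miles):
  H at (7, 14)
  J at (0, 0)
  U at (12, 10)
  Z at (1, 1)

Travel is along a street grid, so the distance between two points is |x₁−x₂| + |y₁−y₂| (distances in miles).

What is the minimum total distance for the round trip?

There are 3 distinct closed tours to check (reversals are equivalent).
H→J→U→Z→H: 21+22+20+19 = 82
H→J→Z→U→H: 21+2+20+9 = 52
H→U→J→Z→H: 9+22+2+19 = 52
The minimum is 52.
One optimal route: H → J → Z → U → H (or its reverse).

52 miles — the shortest possible round trip.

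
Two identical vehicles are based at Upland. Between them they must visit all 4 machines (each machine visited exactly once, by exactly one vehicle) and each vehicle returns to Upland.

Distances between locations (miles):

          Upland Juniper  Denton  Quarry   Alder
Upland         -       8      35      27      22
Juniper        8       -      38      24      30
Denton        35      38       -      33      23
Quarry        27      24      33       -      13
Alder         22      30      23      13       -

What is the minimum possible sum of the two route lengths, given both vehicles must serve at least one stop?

114 miles — the smallest possible combined total.

There are 2^3 − 1 = 7 ways to divide the 4 stops into two non-empty groups. For each, the best each vehicle can do is its own shortest tour through its group:
  {Juniper} + {Denton, Quarry, Alder}: 16 + 98 = 114
  {Denton} + {Juniper, Quarry, Alder}: 70 + 67 = 137
  {Juniper, Denton} + {Quarry, Alder}: 81 + 62 = 143
  {Quarry} + {Juniper, Denton, Alder}: 54 + 91 = 145
  {Juniper, Quarry} + {Denton, Alder}: 59 + 80 = 139
  {Denton, Quarry} + {Juniper, Alder}: 95 + 60 = 155
  … (7 splits in total)
Best: vehicle 1 Upland → Juniper → Upland = 16; vehicle 2 Upland → Denton → Alder → Quarry → Upland = 98; combined 114.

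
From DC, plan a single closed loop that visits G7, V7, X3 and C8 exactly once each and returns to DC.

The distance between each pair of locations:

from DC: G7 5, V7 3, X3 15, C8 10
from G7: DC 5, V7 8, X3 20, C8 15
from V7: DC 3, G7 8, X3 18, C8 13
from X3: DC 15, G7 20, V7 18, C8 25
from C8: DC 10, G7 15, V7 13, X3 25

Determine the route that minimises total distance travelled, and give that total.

DC - G7 - V7 - X3 - C8 - DC: 5+8+18+25+10 = 66
DC - G7 - V7 - C8 - X3 - DC: 5+8+13+25+15 = 66
DC - G7 - X3 - V7 - C8 - DC: 5+20+18+13+10 = 66
DC - G7 - X3 - C8 - V7 - DC: 5+20+25+13+3 = 66
DC - G7 - C8 - V7 - X3 - DC: 5+15+13+18+15 = 66
DC - G7 - C8 - X3 - V7 - DC: 5+15+25+18+3 = 66
DC - V7 - G7 - X3 - C8 - DC: 3+8+20+25+10 = 66
DC - V7 - G7 - C8 - X3 - DC: 3+8+15+25+15 = 66
DC - V7 - X3 - G7 - C8 - DC: 3+18+20+15+10 = 66
DC - V7 - C8 - G7 - X3 - DC: 3+13+15+20+15 = 66
DC - X3 - G7 - V7 - C8 - DC: 15+20+8+13+10 = 66
DC - X3 - V7 - G7 - C8 - DC: 15+18+8+15+10 = 66
The minimum is 66.
One optimal route: DC → G7 → V7 → X3 → C8 → DC (or its reverse).

Shortest round trip = 66.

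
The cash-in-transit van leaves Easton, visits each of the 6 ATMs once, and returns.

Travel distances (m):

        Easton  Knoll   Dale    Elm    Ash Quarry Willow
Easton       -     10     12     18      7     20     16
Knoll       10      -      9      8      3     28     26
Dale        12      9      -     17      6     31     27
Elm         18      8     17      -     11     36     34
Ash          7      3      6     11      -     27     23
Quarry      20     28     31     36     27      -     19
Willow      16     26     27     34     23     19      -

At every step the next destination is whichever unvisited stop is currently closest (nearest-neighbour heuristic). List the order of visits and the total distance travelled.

At Easton the remaining stops are Ash 7, Knoll 10, Dale 12, Willow 16, Elm 18, Quarry 20; go to Ash.
At Ash the remaining stops are Knoll 3, Dale 6, Elm 11, Willow 23, Quarry 27; go to Knoll.
At Knoll the remaining stops are Elm 8, Dale 9, Willow 26, Quarry 28; go to Elm.
At Elm the remaining stops are Dale 17, Willow 34, Quarry 36; go to Dale.
At Dale the remaining stops are Willow 27, Quarry 31; go to Willow.
At Willow the remaining stops are Quarry 19; go to Quarry.
Return Quarry→Easton: 20.
Total = 7 + 3 + 8 + 17 + 27 + 19 + 20 = 101.

Nearest-neighbour total = 101 m; route Easton → Ash → Knoll → Elm → Dale → Willow → Quarry → Easton.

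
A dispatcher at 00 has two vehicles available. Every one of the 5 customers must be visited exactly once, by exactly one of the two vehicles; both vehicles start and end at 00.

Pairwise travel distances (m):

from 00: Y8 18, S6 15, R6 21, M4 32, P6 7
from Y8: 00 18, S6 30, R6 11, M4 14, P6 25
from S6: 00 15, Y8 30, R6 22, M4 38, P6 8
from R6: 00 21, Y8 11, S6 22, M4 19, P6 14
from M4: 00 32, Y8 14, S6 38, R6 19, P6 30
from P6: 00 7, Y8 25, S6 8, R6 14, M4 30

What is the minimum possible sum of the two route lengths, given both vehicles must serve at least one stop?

Try each way of splitting the stops between the two vehicles (each non-empty) and, for each split, find the best tour for each vehicle:
  {Y8} + {S6, R6, M4, P6}: 36 + 88 = 124
  {S6} + {Y8, R6, M4, P6}: 30 + 72 = 102
  {Y8, S6} + {R6, M4, P6}: 63 + 72 = 135
  {R6} + {Y8, S6, M4, P6}: 42 + 85 = 127
  {Y8, R6} + {S6, M4, P6}: 50 + 85 = 135
  {S6, R6} + {Y8, M4, P6}: 58 + 69 = 127
  … (15 splits in total)
Best: vehicle 1 00 → S6 → 00 = 30; vehicle 2 00 → Y8 → M4 → R6 → P6 → 00 = 72; combined 102.

Minimum combined distance: 102 m.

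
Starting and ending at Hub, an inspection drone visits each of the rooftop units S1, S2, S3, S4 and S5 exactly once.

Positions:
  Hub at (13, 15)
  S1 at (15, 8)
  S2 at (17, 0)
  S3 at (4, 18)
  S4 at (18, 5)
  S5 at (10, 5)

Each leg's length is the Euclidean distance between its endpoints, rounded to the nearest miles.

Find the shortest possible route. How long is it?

Hub → S1 → S2 → S3 → S4 → S5 → Hub: 7+8+22+19+8+10 = 74
Hub → S1 → S2 → S3 → S5 → S4 → Hub: 7+8+22+14+8+11 = 70
Hub → S1 → S2 → S4 → S3 → S5 → Hub: 7+8+5+19+14+10 = 63
Hub → S1 → S2 → S4 → S5 → S3 → Hub: 7+8+5+8+14+9 = 51
Hub → S1 → S2 → S5 → S3 → S4 → Hub: 7+8+9+14+19+11 = 68
Hub → S1 → S2 → S5 → S4 → S3 → Hub: 7+8+9+8+19+9 = 60
Hub → S1 → S3 → S2 → S4 → S5 → Hub: 7+15+22+5+8+10 = 67
Hub → S1 → S3 → S2 → S5 → S4 → Hub: 7+15+22+9+8+11 = 72
Hub → S1 → S3 → S4 → S2 → S5 → Hub: 7+15+19+5+9+10 = 65
Hub → S1 → S3 → S4 → S5 → S2 → Hub: 7+15+19+8+9+16 = 74
Hub → S1 → S3 → S5 → S2 → S4 → Hub: 7+15+14+9+5+11 = 61
Hub → S1 → S3 → S5 → S4 → S2 → Hub: 7+15+14+8+5+16 = 65
Hub → S1 → S4 → S2 → S3 → S5 → Hub: 7+4+5+22+14+10 = 62
Hub → S1 → S4 → S2 → S5 → S3 → Hub: 7+4+5+9+14+9 = 48
… (46 more)
The minimum is 48.
One optimal route: Hub → S1 → S4 → S2 → S5 → S3 → Hub (or its reverse).

Minimum total distance: 48 miles.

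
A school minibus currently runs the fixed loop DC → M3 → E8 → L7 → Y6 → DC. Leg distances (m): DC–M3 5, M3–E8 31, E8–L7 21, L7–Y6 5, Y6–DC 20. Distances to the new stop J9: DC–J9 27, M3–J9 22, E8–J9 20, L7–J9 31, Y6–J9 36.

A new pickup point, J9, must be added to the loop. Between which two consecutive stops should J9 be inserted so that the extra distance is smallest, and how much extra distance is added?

Minimum extra distance: 11 m, inserting J9 between M3 and E8.

Insertion cost between consecutive stops i–j is d(i,J9) + d(J9,j) − d(i,j):
  between DC and M3: 27 + 22 − 5 = 44
  between M3 and E8: 22 + 20 − 31 = 11
  between E8 and L7: 20 + 31 − 21 = 30
  between L7 and Y6: 31 + 36 − 5 = 62
  between Y6 and DC: 36 + 27 − 20 = 43
Cheapest insertion is between M3 and E8, adding 11.
New total = 82 + 11 = 93.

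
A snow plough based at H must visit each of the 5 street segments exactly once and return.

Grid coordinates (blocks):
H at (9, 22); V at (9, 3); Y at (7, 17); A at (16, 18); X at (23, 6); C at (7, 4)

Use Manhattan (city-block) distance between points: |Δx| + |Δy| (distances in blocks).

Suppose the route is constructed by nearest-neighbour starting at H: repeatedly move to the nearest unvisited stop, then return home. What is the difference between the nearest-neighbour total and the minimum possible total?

The nearest-neighbour route is 6 blocks longer than optimal.

H: Y=7, A=11, V=19, C=20, X=30 ⇒ Y
Y: A=10, C=13, V=16, X=27 ⇒ A
A: X=19, V=22, C=23 ⇒ X
X: V=17, C=18 ⇒ V
V: C=3 ⇒ C
NN route H → Y → A → X → V → C → H costs 76.
Optimal: H → Y → C → V → X → A → H costs 70 (by enumerating all 60 distinct tours).
Excess = 76 − 70 = 6.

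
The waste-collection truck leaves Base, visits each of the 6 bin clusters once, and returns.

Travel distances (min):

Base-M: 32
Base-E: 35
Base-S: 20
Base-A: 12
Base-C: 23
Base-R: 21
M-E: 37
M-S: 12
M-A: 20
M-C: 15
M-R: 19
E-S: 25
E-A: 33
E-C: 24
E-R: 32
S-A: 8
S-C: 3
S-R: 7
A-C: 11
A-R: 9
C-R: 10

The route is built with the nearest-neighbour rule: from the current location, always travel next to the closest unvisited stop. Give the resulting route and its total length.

Nearest-neighbour total = 124 min; route Base → A → S → C → R → M → E → Base.

Base → [A:12 / S:20 / R:21 / C:23 / M:32 / E:35] → A (12)
A → [S:8 / R:9 / C:11 / M:20 / E:33] → S (8)
S → [C:3 / R:7 / M:12 / E:25] → C (3)
C → [R:10 / M:15 / E:24] → R (10)
R → [M:19 / E:32] → M (19)
M → [E:37] → E (37)
Return E→Base: 35.
Total = 12 + 8 + 3 + 10 + 19 + 37 + 35 = 124.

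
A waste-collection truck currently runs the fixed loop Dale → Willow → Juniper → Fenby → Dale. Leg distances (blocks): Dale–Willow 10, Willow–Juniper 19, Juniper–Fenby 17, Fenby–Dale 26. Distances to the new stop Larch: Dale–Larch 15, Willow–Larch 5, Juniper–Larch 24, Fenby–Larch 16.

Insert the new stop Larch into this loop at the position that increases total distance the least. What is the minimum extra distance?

Minimum extra distance: 5 blocks, inserting Larch between Fenby and Dale.

Insertion cost between consecutive stops i–j is d(i,Larch) + d(Larch,j) − d(i,j):
  between Dale and Willow: 15 + 5 − 10 = 10
  between Willow and Juniper: 5 + 24 − 19 = 10
  between Juniper and Fenby: 24 + 16 − 17 = 23
  between Fenby and Dale: 16 + 15 − 26 = 5
Cheapest insertion is between Fenby and Dale, adding 5.
New total = 72 + 5 = 77.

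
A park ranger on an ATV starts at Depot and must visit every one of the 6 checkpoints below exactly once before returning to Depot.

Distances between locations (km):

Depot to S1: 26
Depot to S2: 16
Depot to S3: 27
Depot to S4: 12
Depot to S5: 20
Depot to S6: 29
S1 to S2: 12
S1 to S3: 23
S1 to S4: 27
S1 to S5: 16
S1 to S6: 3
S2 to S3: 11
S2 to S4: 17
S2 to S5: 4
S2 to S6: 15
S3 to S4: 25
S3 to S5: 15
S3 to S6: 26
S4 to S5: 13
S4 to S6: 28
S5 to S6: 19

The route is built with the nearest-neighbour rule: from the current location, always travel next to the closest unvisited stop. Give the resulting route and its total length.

At Depot the remaining stops are S4 12, S2 16, S5 20, S1 26, S3 27, S6 29; go to S4.
At S4 the remaining stops are S5 13, S2 17, S3 25, S1 27, S6 28; go to S5.
At S5 the remaining stops are S2 4, S3 15, S1 16, S6 19; go to S2.
At S2 the remaining stops are S3 11, S1 12, S6 15; go to S3.
At S3 the remaining stops are S1 23, S6 26; go to S1.
At S1 the remaining stops are S6 3; go to S6.
Return S6→Depot: 29.
Total = 12 + 13 + 4 + 11 + 23 + 3 + 29 = 95.

Nearest-neighbour total = 95 km; route Depot → S4 → S5 → S2 → S3 → S1 → S6 → Depot.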